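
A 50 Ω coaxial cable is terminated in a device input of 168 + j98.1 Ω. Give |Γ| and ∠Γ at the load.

Γ ≈ 0.642 ∠ 15.5°

Γ = (Z_L − Z_0)/(Z_L + Z_0) = (118 + j98.1)/(218 + j98.1)
|Γ| = 153/239 = 0.642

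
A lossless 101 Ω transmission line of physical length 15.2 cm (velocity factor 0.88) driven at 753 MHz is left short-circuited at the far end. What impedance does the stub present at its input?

Z_in ≈ −j44.8 Ω

λ = v/f = 0.88·c / 753 MHz = 0.351 m
βl = 2π·l/λ = 2π × 0.434 = 156°
tan(βl) = -0.444
For a short-circuited stub, Z_in = jZ_0·tan(βl)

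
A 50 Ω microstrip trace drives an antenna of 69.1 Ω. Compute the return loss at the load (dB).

RL ≈ 15.9 dB

Γ = (69.1 − 50)/(69.1 + 50) = 0.16
RL = −20·log₁₀|Γ| = −20·log₁₀(0.16)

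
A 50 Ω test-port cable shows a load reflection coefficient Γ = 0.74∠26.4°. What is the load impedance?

Z_L = Z_0·(1 + Γ)/(1 − Γ) = 50·(1.66 + j0.329)/(0.337 − j0.329)

Z_L ≈ 102 + j148 Ω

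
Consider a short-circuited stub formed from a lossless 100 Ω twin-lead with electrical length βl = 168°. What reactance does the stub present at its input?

X_in ≈ -21.3 Ω (capacitive)

tan(βl) = -0.213
For a short-circuited stub, Z_in = jZ_0·tan(βl)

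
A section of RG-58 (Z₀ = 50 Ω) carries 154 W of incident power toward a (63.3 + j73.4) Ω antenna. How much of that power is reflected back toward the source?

P_reflected ≈ 47 W

|Γ| = |(13.3 + j73.4)/(113.3 + j73.4)| = 0.553
|Γ|² = 0.305
P_refl = |Γ|²·P_inc = 47 W, P_del = (1 − |Γ|²)·P_inc = 107 W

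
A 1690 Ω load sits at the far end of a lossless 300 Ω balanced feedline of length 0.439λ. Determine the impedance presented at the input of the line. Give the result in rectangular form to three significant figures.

Z_in ≈ 319 + j604 Ω

βl = 2π × 0.439 = 158°
tan(βl) = tan(158°) = -0.403
Z_in = Z_0·(Z_L + jZ_0·tanβl)/(Z_0 + jZ_L·tanβl)
     = 300·(1690 − j121)/(300 − j681)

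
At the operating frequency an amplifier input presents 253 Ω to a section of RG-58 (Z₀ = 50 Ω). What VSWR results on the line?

VSWR ≈ 5.06

For a purely resistive load, VSWR = R_L/Z_0 or Z_0/R_L (whichever > 1) = 253/50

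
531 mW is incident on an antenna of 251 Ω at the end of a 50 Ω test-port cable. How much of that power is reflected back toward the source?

Γ = (251 − 50)/(251 + 50) = 0.668
|Γ|² = 0.446
P_refl = |Γ|²·P_inc = 237 mW, P_del = (1 − |Γ|²)·P_inc = 294 mW

P_reflected ≈ 237 mW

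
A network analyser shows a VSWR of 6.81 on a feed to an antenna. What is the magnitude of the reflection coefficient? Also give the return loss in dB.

|Γ| ≈ 0.744; return loss ≈ 2.57 dB

|Γ| = (S − 1)/(S + 1) = (6.81 − 1)/(6.81 + 1) = 5.81/7.81
RL = −20·log₁₀|Γ| = −20·log₁₀(0.744)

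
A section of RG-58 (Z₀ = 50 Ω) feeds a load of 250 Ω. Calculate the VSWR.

VSWR ≈ 5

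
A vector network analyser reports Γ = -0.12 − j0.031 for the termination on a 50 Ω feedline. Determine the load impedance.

Z_L = Z_0·(1 + Γ)/(1 − Γ) = 50·(0.88 − j0.031)/(1.12 + j0.031)

Z_L ≈ 39.2 − j2.47 Ω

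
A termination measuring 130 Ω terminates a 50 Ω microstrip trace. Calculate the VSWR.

For a purely resistive load, VSWR = R_L/Z_0 or Z_0/R_L (whichever > 1) = 130/50

VSWR ≈ 2.6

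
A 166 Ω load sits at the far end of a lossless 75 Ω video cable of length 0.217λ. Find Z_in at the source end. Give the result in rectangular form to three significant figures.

βl = 2π × 0.217 = 78.1°
tan(βl) = tan(78.1°) = 4.75
Z_in = Z_0·(Z_L + jZ_0·tanβl)/(Z_0 + jZ_L·tanβl)
     = 75·(166 + j357)/(75 + j789)

Z_in ≈ 35.1 − j12.4 Ω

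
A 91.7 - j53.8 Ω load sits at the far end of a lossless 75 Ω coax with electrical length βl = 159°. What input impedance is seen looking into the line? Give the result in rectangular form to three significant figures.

tan(βl) = tan(159°) = -0.384
Z_in = Z_0·(Z_L + jZ_0·tanβl)/(Z_0 + jZ_L·tanβl)
     = 75·(91.7 − j82.6)/(54.3 − j35.2)

Z_in ≈ 141 − j22.6 Ω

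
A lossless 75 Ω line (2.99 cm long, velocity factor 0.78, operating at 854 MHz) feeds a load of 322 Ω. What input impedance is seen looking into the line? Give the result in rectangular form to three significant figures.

Z_in ≈ 40.3 − j80.2 Ω

λ = v/f = 0.78·c / 854 MHz = 0.274 m
βl = 2π·l/λ = 2π × 0.109 = 39.3°
tan(βl) = tan(39.3°) = 0.818
Z_in = Z_0·(Z_L + jZ_0·tanβl)/(Z_0 + jZ_L·tanβl)
     = 75·(322 + j61.4)/(75 + j263)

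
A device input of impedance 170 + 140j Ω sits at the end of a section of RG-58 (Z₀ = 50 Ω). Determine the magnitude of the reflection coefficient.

Γ = (Z_L − Z_0)/(Z_L + Z_0) = (120 + j140)/(220 + j140)
|Γ| = 184/261

|Γ| ≈ 0.707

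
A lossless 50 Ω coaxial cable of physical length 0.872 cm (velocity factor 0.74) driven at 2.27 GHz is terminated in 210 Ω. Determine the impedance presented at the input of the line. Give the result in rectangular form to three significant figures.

λ = v/f = 0.74·c / 2.27 GHz = 0.0978 m
βl = 2π·l/λ = 2π × 0.0892 = 32.1°
tan(βl) = tan(32.1°) = 0.627
Z_in = Z_0·(Z_L + jZ_0·tanβl)/(Z_0 + jZ_L·tanβl)
     = 50·(210 + j31.4)/(50 + j132)

Z_in ≈ 36.9 − j65.7 Ω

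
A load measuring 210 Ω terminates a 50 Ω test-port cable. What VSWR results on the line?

VSWR ≈ 4.2

Γ = (210 − 50)/(210 + 50) = 0.615
VSWR = (1 + 0.615)/(1 − 0.615)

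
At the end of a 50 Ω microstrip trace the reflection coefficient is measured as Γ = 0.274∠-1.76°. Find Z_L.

Z_L ≈ 87.7 − j1.6 Ω

Z_L = Z_0·(1 + Γ)/(1 − Γ) = 50·(1.27 − j0.00842)/(0.726 + j0.00842)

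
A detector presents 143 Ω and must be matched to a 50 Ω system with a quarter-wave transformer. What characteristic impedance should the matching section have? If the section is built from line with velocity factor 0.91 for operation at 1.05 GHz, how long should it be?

Z_qwt = √(Z_0·R_L) = √(50 × 143) = √7150
λ = 0.91·c/f = 0.26 m, so l = λ/4 = 0.065 m

Z_qwt ≈ 84.6 Ω; length ≈ 6.5 cm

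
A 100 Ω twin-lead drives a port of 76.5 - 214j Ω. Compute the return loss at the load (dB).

RL ≈ 2.2 dB

Γ = (-23.5 − j214)/(176.5 − j214), |Γ| = 0.776
RL = −20·log₁₀|Γ| = −20·log₁₀(0.776)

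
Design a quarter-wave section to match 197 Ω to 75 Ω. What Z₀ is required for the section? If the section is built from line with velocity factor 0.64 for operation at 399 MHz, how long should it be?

Z_qwt = √(Z_0·R_L) = √(75 × 197) = √14780
λ = 0.64·c/f = 0.481 m, so l = λ/4 = 0.12 m

Z_qwt ≈ 122 Ω; length ≈ 12 cm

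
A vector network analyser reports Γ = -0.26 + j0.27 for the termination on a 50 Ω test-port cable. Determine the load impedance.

Z_L = Z_0·(1 + Γ)/(1 − Γ) = 50·(0.74 + j0.27)/(1.26 − j0.27)

Z_L ≈ 25.9 + j16.3 Ω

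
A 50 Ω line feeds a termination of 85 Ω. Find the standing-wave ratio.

VSWR ≈ 1.7

For a purely resistive load, VSWR = R_L/Z_0 or Z_0/R_L (whichever > 1) = 85/50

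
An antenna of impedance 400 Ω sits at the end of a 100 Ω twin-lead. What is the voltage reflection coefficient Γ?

Γ = 0.6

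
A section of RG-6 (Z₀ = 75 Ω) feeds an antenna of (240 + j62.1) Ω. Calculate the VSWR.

VSWR ≈ 3.44

Γ = (Z_L − Z_0)/(Z_L + Z_0) = (165 + j62.1)/(315 + j62.1)
|Γ| = 176/321 = 0.549
VSWR = (1 + |Γ|)/(1 − |Γ|) = 1.55/0.451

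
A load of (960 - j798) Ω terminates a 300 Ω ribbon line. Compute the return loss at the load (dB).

Γ = (660 − j798)/(1260 − j798), |Γ| = 0.694
RL = −20·log₁₀|Γ| = −20·log₁₀(0.694)

RL ≈ 3.17 dB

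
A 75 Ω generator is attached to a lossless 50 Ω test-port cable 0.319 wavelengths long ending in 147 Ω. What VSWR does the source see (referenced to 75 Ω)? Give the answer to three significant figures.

VSWR ≈ 4

βl = 2π × 0.319 = 115°
tan(βl) = -2.16
Z_in = Z_0·(Z_L + jZ_0·tanβl)/(Z_0 + jZ_L·tanβl) = 20.2 + j20 Ω
Γ_s = (Z_in − Z_s)/(Z_in + Z_s) = (-54.8 + j20)/(95.2 + j20), |Γ_s| = 0.6
VSWR = (1 + |Γ_s|)/(1 − |Γ_s|)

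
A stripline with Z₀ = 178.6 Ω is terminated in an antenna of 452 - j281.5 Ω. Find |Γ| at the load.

|Γ| ≈ 0.568

Γ = (Z_L − Z_0)/(Z_L + Z_0) = (273.4 − j281.5)/(630.6 − j281.5)
|Γ| = 392/691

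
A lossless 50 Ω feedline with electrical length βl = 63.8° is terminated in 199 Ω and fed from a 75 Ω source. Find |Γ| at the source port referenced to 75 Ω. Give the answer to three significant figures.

|Γ| ≈ 0.685

tan(βl) = 2.03
Z_in = Z_0·(Z_L + jZ_0·tanβl)/(Z_0 + jZ_L·tanβl) = 15.4 − j22.7 Ω
Γ_s = (Z_in − Z_s)/(Z_in + Z_s) = (-59.6 − j22.7)/(90.4 − j22.7), |Γ_s| = 0.685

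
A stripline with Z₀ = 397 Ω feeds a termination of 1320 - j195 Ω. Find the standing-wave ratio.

Γ = (Z_L − Z_0)/(Z_L + Z_0) = (923 − j195)/(1717 − j195)
|Γ| = 943/1730 = 0.546
VSWR = (1 + |Γ|)/(1 − |Γ|) = 1.55/0.454

VSWR ≈ 3.4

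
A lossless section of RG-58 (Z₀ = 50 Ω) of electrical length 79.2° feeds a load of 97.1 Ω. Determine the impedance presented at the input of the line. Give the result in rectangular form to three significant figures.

tan(βl) = tan(79.2°) = 5.24
Z_in = Z_0·(Z_L + jZ_0·tanβl)/(Z_0 + jZ_L·tanβl)
     = 50·(97.1 + j262)/(50 + j509)

Z_in ≈ 26.4 − j6.94 Ω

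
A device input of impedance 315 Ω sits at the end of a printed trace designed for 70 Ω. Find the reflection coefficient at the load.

Γ = 0.636

Γ = (Z_L − Z_0)/(Z_L + Z_0) = (315 − 70)/(315 + 70) = 245/385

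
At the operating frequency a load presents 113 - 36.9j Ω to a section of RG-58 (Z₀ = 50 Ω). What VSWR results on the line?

VSWR ≈ 2.55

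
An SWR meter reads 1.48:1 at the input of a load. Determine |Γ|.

|Γ| ≈ 0.194

|Γ| = (S − 1)/(S + 1) = (1.48 − 1)/(1.48 + 1) = 0.48/2.48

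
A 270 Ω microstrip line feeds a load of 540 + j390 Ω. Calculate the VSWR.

VSWR ≈ 3.23

Γ = (Z_L − Z_0)/(Z_L + Z_0) = (270 + j390)/(810 + j390)
|Γ| = 474/899 = 0.528
VSWR = (1 + |Γ|)/(1 − |Γ|) = 1.53/0.472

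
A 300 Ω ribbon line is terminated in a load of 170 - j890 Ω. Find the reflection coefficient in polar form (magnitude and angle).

Γ = (Z_L − Z_0)/(Z_L + Z_0) = (-130 − j890)/(470 − j890)
|Γ| = 899/1010 = 0.894

Γ ≈ 0.894 ∠ -36.1°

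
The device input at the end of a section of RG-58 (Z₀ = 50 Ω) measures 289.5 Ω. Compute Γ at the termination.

Γ = (Z_L − Z_0)/(Z_L + Z_0) = (289.5 − 50)/(289.5 + 50) = 239.5/339.5

Γ = 0.705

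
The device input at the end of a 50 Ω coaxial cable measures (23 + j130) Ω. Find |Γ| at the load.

Γ = (Z_L − Z_0)/(Z_L + Z_0) = (-27 + j130)/(73 + j130)
|Γ| = 133/149

|Γ| ≈ 0.891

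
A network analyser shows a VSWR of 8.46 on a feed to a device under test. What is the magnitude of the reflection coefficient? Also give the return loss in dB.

|Γ| = (S − 1)/(S + 1) = (8.46 − 1)/(8.46 + 1) = 7.46/9.46
RL = −20·log₁₀|Γ| = −20·log₁₀(0.789)

|Γ| ≈ 0.789; return loss ≈ 2.06 dB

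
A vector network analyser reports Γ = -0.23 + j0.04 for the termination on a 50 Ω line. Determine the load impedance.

Z_L = Z_0·(1 + Γ)/(1 − Γ) = 50·(0.77 + j0.04)/(1.23 − j0.04)

Z_L ≈ 31.2 + j2.64 Ω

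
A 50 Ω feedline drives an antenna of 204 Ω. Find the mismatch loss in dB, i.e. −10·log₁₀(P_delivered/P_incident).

mismatch loss ≈ 1.99 dB

Γ = (204 − 50)/(204 + 50) = 0.606
|Γ|² = 0.368, so P_del/P_inc = 1 − |Γ|² = 0.632
ML = −10·log₁₀(1 − |Γ|²)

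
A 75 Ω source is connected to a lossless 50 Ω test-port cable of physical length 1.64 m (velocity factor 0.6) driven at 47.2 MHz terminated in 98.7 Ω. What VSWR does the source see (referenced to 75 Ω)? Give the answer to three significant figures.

λ = v/f = 0.6·c / 47.2 MHz = 3.81 m
βl = 2π·l/λ = 2π × 0.43 = 155°
tan(βl) = -0.47
Z_in = Z_0·(Z_L + jZ_0·tanβl)/(Z_0 + jZ_L·tanβl) = 64.7 + j36.6 Ω
Γ_s = (Z_in − Z_s)/(Z_in + Z_s) = (-10.3 + j36.6)/(140 + j36.6), |Γ_s| = 0.263
VSWR = (1 + |Γ_s|)/(1 − |Γ_s|)

VSWR ≈ 1.71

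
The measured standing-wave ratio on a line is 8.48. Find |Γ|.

|Γ| ≈ 0.789

|Γ| = (S − 1)/(S + 1) = (8.48 − 1)/(8.48 + 1) = 7.48/9.48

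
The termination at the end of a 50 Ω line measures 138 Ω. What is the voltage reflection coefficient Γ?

Γ = 0.468

Γ = (Z_L − Z_0)/(Z_L + Z_0) = (138 − 50)/(138 + 50) = 88/188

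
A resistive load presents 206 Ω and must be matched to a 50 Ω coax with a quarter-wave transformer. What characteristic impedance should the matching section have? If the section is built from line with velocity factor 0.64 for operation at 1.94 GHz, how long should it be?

Z_qwt = √(Z_0·R_L) = √(50 × 206) = √10300
λ = 0.64·c/f = 0.099 m, so l = λ/4 = 0.0247 m

Z_qwt ≈ 101 Ω; length ≈ 2.47 cm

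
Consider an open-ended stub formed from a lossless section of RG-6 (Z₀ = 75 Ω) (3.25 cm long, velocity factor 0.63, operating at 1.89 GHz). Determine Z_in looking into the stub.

Z_in ≈ +j38.2 Ω

λ = v/f = 0.63·c / 1.89 GHz = 0.1 m
βl = 2π·l/λ = 2π × 0.325 = 117°
tan(βl) = -1.96
For an open-ended stub, Z_in = −jZ_0·cot(βl) = −jZ_0/tan(βl)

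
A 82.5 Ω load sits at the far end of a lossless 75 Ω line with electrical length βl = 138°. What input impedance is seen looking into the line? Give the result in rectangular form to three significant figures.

Z_in ≈ 75.4 + j7.16 Ω

tan(βl) = tan(138°) = -0.9
Z_in = Z_0·(Z_L + jZ_0·tanβl)/(Z_0 + jZ_L·tanβl)
     = 75·(82.5 − j67.5)/(75 − j74.3)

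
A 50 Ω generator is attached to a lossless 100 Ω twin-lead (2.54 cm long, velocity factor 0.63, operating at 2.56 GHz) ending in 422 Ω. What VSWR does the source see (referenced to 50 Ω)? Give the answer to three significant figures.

VSWR ≈ 4.2

λ = v/f = 0.63·c / 2.56 GHz = 0.0738 m
βl = 2π·l/λ = 2π × 0.344 = 124°
tan(βl) = -1.49
Z_in = Z_0·(Z_L + jZ_0·tanβl)/(Z_0 + jZ_L·tanβl) = 33.5 + j61.8 Ω
Γ_s = (Z_in − Z_s)/(Z_in + Z_s) = (-16.5 + j61.8)/(83.5 + j61.8), |Γ_s| = 0.615
VSWR = (1 + |Γ_s|)/(1 − |Γ_s|)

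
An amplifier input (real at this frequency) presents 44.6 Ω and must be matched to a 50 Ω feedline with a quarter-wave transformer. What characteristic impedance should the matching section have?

Z_qwt ≈ 47.2 Ω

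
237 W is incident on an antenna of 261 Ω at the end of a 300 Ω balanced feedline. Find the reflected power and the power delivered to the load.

P_reflected ≈ 1.15 W; P_delivered ≈ 236 W

Γ = (261 − 300)/(261 + 300) = -0.0695
|Γ|² = 0.00483
P_refl = |Γ|²·P_inc = 1.15 W, P_del = (1 − |Γ|²)·P_inc = 236 W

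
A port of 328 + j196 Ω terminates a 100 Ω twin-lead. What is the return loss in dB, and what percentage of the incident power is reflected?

Γ = (228 + j196)/(428 + j196), |Γ| = 0.639
RL = −20·log₁₀(0.639) = 3.89 dB
P_refl/P_inc = |Γ|² = 0.408

RL ≈ 3.89 dB; 40.8% of incident power reflected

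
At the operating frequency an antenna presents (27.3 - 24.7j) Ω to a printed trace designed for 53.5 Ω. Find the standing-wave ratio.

VSWR ≈ 2.49

Γ = (Z_L − Z_0)/(Z_L + Z_0) = (-26.2 − j24.7)/(80.8 − j24.7)
|Γ| = 36/84.5 = 0.426
VSWR = (1 + |Γ|)/(1 − |Γ|) = 1.43/0.574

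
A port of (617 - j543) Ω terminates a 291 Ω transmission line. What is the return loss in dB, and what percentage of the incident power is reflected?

RL ≈ 4.46 dB; 35.8% of incident power reflected

Γ = (326 − j543)/(908 − j543), |Γ| = 0.599
RL = −20·log₁₀(0.599) = 4.46 dB
P_refl/P_inc = |Γ|² = 0.358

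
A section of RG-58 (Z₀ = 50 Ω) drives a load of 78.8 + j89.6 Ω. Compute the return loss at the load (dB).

RL ≈ 4.44 dB

Γ = (28.8 + j89.6)/(128.8 + j89.6), |Γ| = 0.6
RL = −20·log₁₀|Γ| = −20·log₁₀(0.6)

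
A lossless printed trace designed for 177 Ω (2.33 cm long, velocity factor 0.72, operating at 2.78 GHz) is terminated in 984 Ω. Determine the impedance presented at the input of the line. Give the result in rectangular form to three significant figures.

λ = v/f = 0.72·c / 2.78 GHz = 0.0777 m
βl = 2π·l/λ = 2π × 0.3 = 108°
tan(βl) = tan(108°) = -3.09
Z_in = Z_0·(Z_L + jZ_0·tanβl)/(Z_0 + jZ_L·tanβl)
     = 177·(984 − j546)/(177 − j3040)

Z_in ≈ 35.1 + j55.3 Ω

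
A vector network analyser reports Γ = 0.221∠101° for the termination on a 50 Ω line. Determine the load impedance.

Z_L ≈ 42 + j19.1 Ω

Z_L = Z_0·(1 + Γ)/(1 − Γ) = 50·(0.958 + j0.217)/(1.04 − j0.217)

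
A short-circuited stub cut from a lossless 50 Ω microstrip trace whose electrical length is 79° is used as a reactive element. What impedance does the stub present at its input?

tan(βl) = 5.14
For a short-circuited stub, Z_in = jZ_0·tan(βl)

Z_in ≈ +j257 Ω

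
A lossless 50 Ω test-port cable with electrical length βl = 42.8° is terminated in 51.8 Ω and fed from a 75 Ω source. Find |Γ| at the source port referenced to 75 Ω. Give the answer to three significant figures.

|Γ| ≈ 0.199

tan(βl) = 0.926
Z_in = Z_0·(Z_L + jZ_0·tanβl)/(Z_0 + jZ_L·tanβl) = 50.1 − j1.77 Ω
Γ_s = (Z_in − Z_s)/(Z_in + Z_s) = (-24.9 − j1.77)/(125 − j1.77), |Γ_s| = 0.199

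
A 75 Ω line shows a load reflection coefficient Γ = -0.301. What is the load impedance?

Z_L = Z_0·(1 + Γ)/(1 − Γ) = 75·(0.699)/(1.3)

Z_L ≈ 40.3 Ω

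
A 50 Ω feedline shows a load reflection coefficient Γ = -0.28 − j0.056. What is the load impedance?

Z_L ≈ 28 − j3.41 Ω

Z_L = Z_0·(1 + Γ)/(1 − Γ) = 50·(0.72 − j0.056)/(1.28 + j0.056)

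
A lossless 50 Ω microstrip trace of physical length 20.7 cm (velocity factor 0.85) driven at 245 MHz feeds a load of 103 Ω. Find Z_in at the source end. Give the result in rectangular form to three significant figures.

λ = v/f = 0.85·c / 245 MHz = 1.04 m
βl = 2π·l/λ = 2π × 0.199 = 71.6°
tan(βl) = tan(71.6°) = 3.01
Z_in = Z_0·(Z_L + jZ_0·tanβl)/(Z_0 + jZ_L·tanβl)
     = 50·(103 + j150)/(50 + j310)

Z_in ≈ 26.3 − j12.4 Ω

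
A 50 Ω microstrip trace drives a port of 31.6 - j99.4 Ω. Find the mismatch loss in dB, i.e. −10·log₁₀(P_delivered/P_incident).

Γ = (-18.4 − j99.4)/(81.6 − j99.4), |Γ| = 0.786
|Γ|² = 0.618, so P_del/P_inc = 1 − |Γ|² = 0.382
ML = −10·log₁₀(1 − |Γ|²)

mismatch loss ≈ 4.18 dB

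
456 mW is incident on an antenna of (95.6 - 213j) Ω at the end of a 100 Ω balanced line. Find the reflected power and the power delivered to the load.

P_reflected ≈ 247 mW; P_delivered ≈ 209 mW

|Γ| = |(-4.4 − j213)/(195.6 − j213)| = 0.737
|Γ|² = 0.543
P_refl = |Γ|²·P_inc = 247 mW, P_del = (1 − |Γ|²)·P_inc = 209 mW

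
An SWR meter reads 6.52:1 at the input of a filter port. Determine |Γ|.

|Γ| ≈ 0.734

|Γ| = (S − 1)/(S + 1) = (6.52 − 1)/(6.52 + 1) = 5.52/7.52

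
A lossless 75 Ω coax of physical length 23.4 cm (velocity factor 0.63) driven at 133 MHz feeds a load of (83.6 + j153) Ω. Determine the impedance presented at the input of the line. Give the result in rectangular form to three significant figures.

Z_in ≈ 33.9 − j88.6 Ω

λ = v/f = 0.63·c / 133 MHz = 1.42 m
βl = 2π·l/λ = 2π × 0.165 = 59.3°
tan(βl) = tan(59.3°) = 1.68
Z_in = Z_0·(Z_L + jZ_0·tanβl)/(Z_0 + jZ_L·tanβl)
     = 75·(83.6 + j279)/(-182 + j141)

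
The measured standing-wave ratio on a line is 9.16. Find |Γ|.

|Γ| ≈ 0.803

|Γ| = (S − 1)/(S + 1) = (9.16 − 1)/(9.16 + 1) = 8.16/10.2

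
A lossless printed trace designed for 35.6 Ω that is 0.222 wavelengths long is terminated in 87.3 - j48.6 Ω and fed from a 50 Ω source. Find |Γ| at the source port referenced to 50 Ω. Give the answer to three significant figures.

|Γ| ≈ 0.647

βl = 2π × 0.222 = 79.9°
tan(βl) = 5.63
Z_in = Z_0·(Z_L + jZ_0·tanβl)/(Z_0 + jZ_L·tanβl) = 10.7 + j0.422 Ω
Γ_s = (Z_in − Z_s)/(Z_in + Z_s) = (-39.3 + j0.422)/(60.7 + j0.422), |Γ_s| = 0.647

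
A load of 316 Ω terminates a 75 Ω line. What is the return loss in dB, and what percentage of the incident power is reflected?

RL ≈ 4.2 dB; 38% of incident power reflected

Γ = (316 − 75)/(316 + 75) = 0.616
RL = −20·log₁₀(0.616) = 4.2 dB
P_refl/P_inc = |Γ|² = 0.38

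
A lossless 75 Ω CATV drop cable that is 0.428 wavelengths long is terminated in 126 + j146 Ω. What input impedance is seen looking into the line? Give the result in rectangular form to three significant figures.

βl = 2π × 0.428 = 154°
tan(βl) = tan(154°) = -0.486
Z_in = Z_0·(Z_L + jZ_0·tanβl)/(Z_0 + jZ_L·tanβl)
     = 75·(126 + j110)/(146 − j61.2)

Z_in ≈ 35 + j71 Ω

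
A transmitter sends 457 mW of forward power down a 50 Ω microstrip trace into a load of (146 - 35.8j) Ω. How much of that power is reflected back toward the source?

|Γ| = |(96 − j35.8)/(196 − j35.8)| = 0.514
|Γ|² = 0.264
P_refl = |Γ|²·P_inc = 121 mW, P_del = (1 − |Γ|²)·P_inc = 336 mW

P_reflected ≈ 121 mW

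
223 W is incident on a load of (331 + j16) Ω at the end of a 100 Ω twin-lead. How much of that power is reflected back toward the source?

P_reflected ≈ 64.3 W

|Γ| = |(231 + j16)/(431 + j16)| = 0.537
|Γ|² = 0.288
P_refl = |Γ|²·P_inc = 64.3 W, P_del = (1 − |Γ|²)·P_inc = 159 W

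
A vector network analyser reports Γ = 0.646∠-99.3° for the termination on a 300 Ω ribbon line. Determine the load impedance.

Z_L = Z_0·(1 + Γ)/(1 − Γ) = 300·(0.896 − j0.638)/(1.1 + j0.638)

Z_L ≈ 107 − j235 Ω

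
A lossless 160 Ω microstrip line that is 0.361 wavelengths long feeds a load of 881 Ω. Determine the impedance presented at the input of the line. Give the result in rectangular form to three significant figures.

Z_in ≈ 48.3 + j127 Ω

βl = 2π × 0.361 = 130°
tan(βl) = tan(130°) = -1.19
Z_in = Z_0·(Z_L + jZ_0·tanβl)/(Z_0 + jZ_L·tanβl)
     = 160·(881 − j191)/(160 − j1050)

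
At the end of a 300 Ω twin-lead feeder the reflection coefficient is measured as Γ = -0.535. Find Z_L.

Z_L = Z_0·(1 + Γ)/(1 − Γ) = 300·(0.465)/(1.54)

Z_L ≈ 90.9 Ω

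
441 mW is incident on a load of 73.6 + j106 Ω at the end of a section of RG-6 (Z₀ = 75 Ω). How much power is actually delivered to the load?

|Γ| = |(-1.4 + j106)/(148.6 + j106)| = 0.581
|Γ|² = 0.337
P_refl = |Γ|²·P_inc = 149 mW, P_del = (1 − |Γ|²)·P_inc = 292 mW

P_delivered ≈ 292 mW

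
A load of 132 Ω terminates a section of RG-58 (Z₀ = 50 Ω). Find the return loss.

RL ≈ 6.93 dB

Γ = (132 − 50)/(132 + 50) = 0.451
RL = −20·log₁₀|Γ| = −20·log₁₀(0.451)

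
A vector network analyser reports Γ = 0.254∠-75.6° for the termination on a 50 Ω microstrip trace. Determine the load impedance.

Z_L = Z_0·(1 + Γ)/(1 − Γ) = 50·(1.06 − j0.246)/(0.937 + j0.246)

Z_L ≈ 49.9 − j26.2 Ω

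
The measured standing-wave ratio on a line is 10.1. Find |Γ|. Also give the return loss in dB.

|Γ| = (S − 1)/(S + 1) = (10.1 − 1)/(10.1 + 1) = 9.1/11.1
RL = −20·log₁₀|Γ| = −20·log₁₀(0.82)

|Γ| ≈ 0.82; return loss ≈ 1.73 dB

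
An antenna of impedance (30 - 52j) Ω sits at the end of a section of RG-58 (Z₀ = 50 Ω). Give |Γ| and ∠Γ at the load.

Γ = (Z_L − Z_0)/(Z_L + Z_0) = (-20 − j52)/(80 − j52)
|Γ| = 55.7/95.4 = 0.584

Γ ≈ 0.584 ∠ -78°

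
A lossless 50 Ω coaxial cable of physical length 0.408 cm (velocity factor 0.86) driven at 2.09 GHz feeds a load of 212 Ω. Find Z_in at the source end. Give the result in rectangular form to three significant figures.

λ = v/f = 0.86·c / 2.09 GHz = 0.123 m
βl = 2π·l/λ = 2π × 0.0331 = 11.9°
tan(βl) = tan(11.9°) = 0.211
Z_in = Z_0·(Z_L + jZ_0·tanβl)/(Z_0 + jZ_L·tanβl)
     = 50·(212 + j10.5)/(50 + j44.7)

Z_in ≈ 123 − j99.5 Ω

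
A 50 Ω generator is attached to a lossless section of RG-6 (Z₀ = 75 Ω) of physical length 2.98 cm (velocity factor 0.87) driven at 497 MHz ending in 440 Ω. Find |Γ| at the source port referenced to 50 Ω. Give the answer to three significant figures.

|Γ| ≈ 0.783

λ = v/f = 0.87·c / 497 MHz = 0.525 m
βl = 2π·l/λ = 2π × 0.0567 = 20.4°
tan(βl) = 0.372
Z_in = Z_0·(Z_L + jZ_0·tanβl)/(Z_0 + jZ_L·tanβl) = 86.8 − j162 Ω
Γ_s = (Z_in − Z_s)/(Z_in + Z_s) = (36.8 − j162)/(137 − j162), |Γ_s| = 0.783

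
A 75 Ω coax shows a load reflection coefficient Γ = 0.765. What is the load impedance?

Z_L = Z_0·(1 + Γ)/(1 − Γ) = 75·(1.77)/(0.235)

Z_L ≈ 563 Ω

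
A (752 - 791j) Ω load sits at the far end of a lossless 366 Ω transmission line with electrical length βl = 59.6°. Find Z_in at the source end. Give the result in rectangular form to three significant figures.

tan(βl) = tan(59.6°) = 1.7
Z_in = Z_0·(Z_L + jZ_0·tanβl)/(Z_0 + jZ_L·tanβl)
     = 366·(752 − j167)/(1710 + j1280)

Z_in ≈ 85.9 − j99.9 Ω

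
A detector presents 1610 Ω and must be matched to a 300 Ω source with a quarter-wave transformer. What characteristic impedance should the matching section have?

Z_qwt ≈ 695 Ω

Z_qwt = √(Z_0·R_L) = √(300 × 1610) = √483000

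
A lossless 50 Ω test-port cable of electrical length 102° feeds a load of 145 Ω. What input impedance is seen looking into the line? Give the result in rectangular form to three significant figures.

Z_in ≈ 17.9 + j9.31 Ω

tan(βl) = tan(102°) = -4.7
Z_in = Z_0·(Z_L + jZ_0·tanβl)/(Z_0 + jZ_L·tanβl)
     = 50·(145 − j235)/(50 − j682)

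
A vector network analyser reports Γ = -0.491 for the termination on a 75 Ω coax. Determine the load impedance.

Z_L ≈ 25.6 Ω

Z_L = Z_0·(1 + Γ)/(1 − Γ) = 75·(0.509)/(1.49)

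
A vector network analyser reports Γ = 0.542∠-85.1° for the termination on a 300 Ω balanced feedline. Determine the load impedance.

Z_L ≈ 176 − j270 Ω

Z_L = Z_0·(1 + Γ)/(1 − Γ) = 300·(1.05 − j0.54)/(0.954 + j0.54)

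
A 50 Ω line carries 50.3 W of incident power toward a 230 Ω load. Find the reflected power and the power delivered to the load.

P_reflected ≈ 20.8 W; P_delivered ≈ 29.5 W

Γ = (230 − 50)/(230 + 50) = 0.643
|Γ|² = 0.413
P_refl = |Γ|²·P_inc = 20.8 W, P_del = (1 − |Γ|²)·P_inc = 29.5 W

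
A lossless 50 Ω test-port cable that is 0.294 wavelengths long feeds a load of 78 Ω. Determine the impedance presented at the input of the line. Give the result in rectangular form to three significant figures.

Z_in ≈ 33.5 + j8.09 Ω

βl = 2π × 0.294 = 106°
tan(βl) = tan(106°) = -3.52
Z_in = Z_0·(Z_L + jZ_0·tanβl)/(Z_0 + jZ_L·tanβl)
     = 50·(78 − j176)/(50 − j275)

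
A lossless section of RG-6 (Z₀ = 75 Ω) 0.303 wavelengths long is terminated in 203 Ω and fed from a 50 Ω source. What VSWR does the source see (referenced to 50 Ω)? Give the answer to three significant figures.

VSWR ≈ 2.09

βl = 2π × 0.303 = 109°
tan(βl) = -2.89
Z_in = Z_0·(Z_L + jZ_0·tanβl)/(Z_0 + jZ_L·tanβl) = 30.5 + j22 Ω
Γ_s = (Z_in − Z_s)/(Z_in + Z_s) = (-19.5 + j22)/(80.5 + j22), |Γ_s| = 0.352
VSWR = (1 + |Γ_s|)/(1 − |Γ_s|)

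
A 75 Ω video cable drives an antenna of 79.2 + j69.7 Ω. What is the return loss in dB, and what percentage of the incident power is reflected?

Γ = (4.2 + j69.7)/(154.2 + j69.7), |Γ| = 0.413
RL = −20·log₁₀(0.413) = 7.69 dB
P_refl/P_inc = |Γ|² = 0.17

RL ≈ 7.69 dB; 17% of incident power reflected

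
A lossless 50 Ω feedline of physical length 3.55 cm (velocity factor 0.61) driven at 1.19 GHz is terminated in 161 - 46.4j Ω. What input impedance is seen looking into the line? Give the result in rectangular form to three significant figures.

Z_in ≈ 14.2 − j1.41 Ω

λ = v/f = 0.61·c / 1.19 GHz = 0.154 m
βl = 2π·l/λ = 2π × 0.231 = 83.1°
tan(βl) = tan(83.1°) = 8.27
Z_in = Z_0·(Z_L + jZ_0·tanβl)/(Z_0 + jZ_L·tanβl)
     = 50·(161 + j367)/(434 + j1330)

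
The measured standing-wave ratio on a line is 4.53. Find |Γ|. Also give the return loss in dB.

|Γ| = (S − 1)/(S + 1) = (4.53 − 1)/(4.53 + 1) = 3.53/5.53
RL = −20·log₁₀|Γ| = −20·log₁₀(0.638)

|Γ| ≈ 0.638; return loss ≈ 3.9 dB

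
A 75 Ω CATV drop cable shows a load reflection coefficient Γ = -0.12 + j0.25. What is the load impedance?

Z_L = Z_0·(1 + Γ)/(1 − Γ) = 75·(0.88 + j0.25)/(1.12 − j0.25)

Z_L ≈ 52.6 + j28.5 Ω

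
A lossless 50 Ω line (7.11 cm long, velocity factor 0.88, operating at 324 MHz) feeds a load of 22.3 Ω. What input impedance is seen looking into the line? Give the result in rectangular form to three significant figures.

Z_in ≈ 28.5 + j22.8 Ω

λ = v/f = 0.88·c / 324 MHz = 0.815 m
βl = 2π·l/λ = 2π × 0.0873 = 31.4°
tan(βl) = tan(31.4°) = 0.611
Z_in = Z_0·(Z_L + jZ_0·tanβl)/(Z_0 + jZ_L·tanβl)
     = 50·(22.3 + j30.5)/(50 + j13.6)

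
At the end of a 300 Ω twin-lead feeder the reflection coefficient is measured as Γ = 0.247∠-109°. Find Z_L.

Z_L ≈ 231 − j115 Ω

Z_L = Z_0·(1 + Γ)/(1 − Γ) = 300·(0.92 − j0.234)/(1.08 + j0.234)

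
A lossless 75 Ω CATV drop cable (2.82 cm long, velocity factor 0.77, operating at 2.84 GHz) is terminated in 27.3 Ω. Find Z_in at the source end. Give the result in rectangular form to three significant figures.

Z_in ≈ 65.7 − j73.4 Ω

λ = v/f = 0.77·c / 2.84 GHz = 0.0813 m
βl = 2π·l/λ = 2π × 0.347 = 125°
tan(βl) = tan(125°) = -1.44
Z_in = Z_0·(Z_L + jZ_0·tanβl)/(Z_0 + jZ_L·tanβl)
     = 75·(27.3 − j108)/(75 − j39.3)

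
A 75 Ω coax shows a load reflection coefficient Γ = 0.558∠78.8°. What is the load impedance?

Z_L = Z_0·(1 + Γ)/(1 − Γ) = 75·(1.11 + j0.547)/(0.892 − j0.547)

Z_L ≈ 47.2 + j75 Ω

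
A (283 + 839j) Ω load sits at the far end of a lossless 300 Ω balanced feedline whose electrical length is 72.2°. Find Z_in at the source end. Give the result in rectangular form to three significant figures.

Z_in ≈ 44.5 − j213 Ω

tan(βl) = tan(72.2°) = 3.11
Z_in = Z_0·(Z_L + jZ_0·tanβl)/(Z_0 + jZ_L·tanβl)
     = 300·(283 + j1770)/(-2310 + j881)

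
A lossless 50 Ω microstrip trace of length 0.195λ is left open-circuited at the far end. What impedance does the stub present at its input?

βl = 2π × 0.195 = 70.2°
tan(βl) = 2.78
For an open-circuited stub, Z_in = −jZ_0·cot(βl) = −jZ_0/tan(βl)

Z_in ≈ −j18 Ω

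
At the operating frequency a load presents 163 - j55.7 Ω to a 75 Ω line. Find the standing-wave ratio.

VSWR ≈ 2.48

Γ = (Z_L − Z_0)/(Z_L + Z_0) = (88 − j55.7)/(238 − j55.7)
|Γ| = 104/244 = 0.426
VSWR = (1 + |Γ|)/(1 − |Γ|) = 1.43/0.574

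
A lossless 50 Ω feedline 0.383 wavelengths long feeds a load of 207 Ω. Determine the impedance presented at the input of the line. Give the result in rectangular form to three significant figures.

βl = 2π × 0.383 = 138°
tan(βl) = tan(138°) = -0.904
Z_in = Z_0·(Z_L + jZ_0·tanβl)/(Z_0 + jZ_L·tanβl)
     = 50·(207 − j45.2)/(50 − j187)

Z_in ≈ 25.1 + j48.6 Ω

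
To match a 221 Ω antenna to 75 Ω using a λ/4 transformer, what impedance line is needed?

Z_qwt ≈ 129 Ω

Z_qwt = √(Z_0·R_L) = √(75 × 221) = √16580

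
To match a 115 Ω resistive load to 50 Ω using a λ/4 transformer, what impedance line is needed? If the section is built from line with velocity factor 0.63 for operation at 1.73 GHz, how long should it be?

Z_qwt = √(Z_0·R_L) = √(50 × 115) = √5750
λ = 0.63·c/f = 0.109 m, so l = λ/4 = 0.0273 m

Z_qwt ≈ 75.8 Ω; length ≈ 2.73 cm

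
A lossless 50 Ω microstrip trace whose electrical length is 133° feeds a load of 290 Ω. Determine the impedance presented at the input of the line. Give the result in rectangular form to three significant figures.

tan(βl) = tan(133°) = -1.07
Z_in = Z_0·(Z_L + jZ_0·tanβl)/(Z_0 + jZ_L·tanβl)
     = 50·(290 − j53.6)/(50 − j311)

Z_in ≈ 15.7 + j44.1 Ω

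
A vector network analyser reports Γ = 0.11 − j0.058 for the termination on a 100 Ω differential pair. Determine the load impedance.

Z_L = Z_0·(1 + Γ)/(1 − Γ) = 100·(1.11 − j0.058)/(0.89 + j0.058)

Z_L ≈ 124 − j14.6 Ω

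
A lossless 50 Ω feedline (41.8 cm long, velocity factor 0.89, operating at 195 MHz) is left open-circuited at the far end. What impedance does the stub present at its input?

Z_in ≈ +j18.1 Ω

λ = v/f = 0.89·c / 195 MHz = 1.37 m
βl = 2π·l/λ = 2π × 0.305 = 110°
tan(βl) = -2.76
For an open-circuited stub, Z_in = −jZ_0·cot(βl) = −jZ_0/tan(βl)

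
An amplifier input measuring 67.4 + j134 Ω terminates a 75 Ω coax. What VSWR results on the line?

VSWR ≈ 5.38

Γ = (Z_L − Z_0)/(Z_L + Z_0) = (-7.6 + j134)/(142.4 + j134)
|Γ| = 134/196 = 0.686
VSWR = (1 + |Γ|)/(1 − |Γ|) = 1.69/0.314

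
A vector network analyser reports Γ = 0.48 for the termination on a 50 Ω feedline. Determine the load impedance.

Z_L ≈ 142 Ω

Z_L = Z_0·(1 + Γ)/(1 − Γ) = 50·(1.48)/(0.52)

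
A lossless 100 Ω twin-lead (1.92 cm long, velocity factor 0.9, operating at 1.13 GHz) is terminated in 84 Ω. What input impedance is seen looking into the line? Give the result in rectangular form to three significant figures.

λ = v/f = 0.9·c / 1.13 GHz = 0.239 m
βl = 2π·l/λ = 2π × 0.0804 = 28.9°
tan(βl) = tan(28.9°) = 0.553
Z_in = Z_0·(Z_L + jZ_0·tanβl)/(Z_0 + jZ_L·tanβl)
     = 100·(84 + j55.3)/(100 + j46.4)

Z_in ≈ 90.2 + j13.4 Ω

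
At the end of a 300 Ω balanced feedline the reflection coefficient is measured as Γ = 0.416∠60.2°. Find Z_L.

Z_L ≈ 327 + j285 Ω

Z_L = Z_0·(1 + Γ)/(1 − Γ) = 300·(1.21 + j0.361)/(0.793 − j0.361)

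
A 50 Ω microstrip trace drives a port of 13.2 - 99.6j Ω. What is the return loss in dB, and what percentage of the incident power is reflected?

RL ≈ 0.914 dB; 81% of incident power reflected

Γ = (-36.8 − j99.6)/(63.2 − j99.6), |Γ| = 0.9
RL = −20·log₁₀(0.9) = 0.914 dB
P_refl/P_inc = |Γ|² = 0.81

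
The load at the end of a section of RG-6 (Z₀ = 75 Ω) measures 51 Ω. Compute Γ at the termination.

Γ = (Z_L − Z_0)/(Z_L + Z_0) = (51 − 75)/(51 + 75) = -24/126

Γ = -0.19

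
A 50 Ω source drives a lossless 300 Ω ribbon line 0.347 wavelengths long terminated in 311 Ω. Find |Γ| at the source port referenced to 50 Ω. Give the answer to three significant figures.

|Γ| ≈ 0.711

βl = 2π × 0.347 = 125°
tan(βl) = -1.43
Z_in = Z_0·(Z_L + jZ_0·tanβl)/(Z_0 + jZ_L·tanβl) = 296 + j10 Ω
Γ_s = (Z_in − Z_s)/(Z_in + Z_s) = (246 + j10)/(346 + j10), |Γ_s| = 0.711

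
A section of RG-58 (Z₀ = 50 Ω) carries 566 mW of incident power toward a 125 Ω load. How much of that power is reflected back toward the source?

P_reflected ≈ 104 mW

Γ = (125 − 50)/(125 + 50) = 0.429
|Γ|² = 0.184
P_refl = |Γ|²·P_inc = 104 mW, P_del = (1 − |Γ|²)·P_inc = 462 mW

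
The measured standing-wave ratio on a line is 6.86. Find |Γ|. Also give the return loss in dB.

|Γ| ≈ 0.746; return loss ≈ 2.55 dB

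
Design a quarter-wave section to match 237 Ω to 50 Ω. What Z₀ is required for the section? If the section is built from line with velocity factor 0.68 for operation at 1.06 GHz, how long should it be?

Z_qwt = √(Z_0·R_L) = √(50 × 237) = √11850
λ = 0.68·c/f = 0.192 m, so l = λ/4 = 0.0481 m

Z_qwt ≈ 109 Ω; length ≈ 4.81 cm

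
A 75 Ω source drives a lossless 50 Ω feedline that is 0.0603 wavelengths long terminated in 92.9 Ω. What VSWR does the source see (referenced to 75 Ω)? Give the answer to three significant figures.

βl = 2π × 0.0603 = 21.7°
tan(βl) = 0.398
Z_in = Z_0·(Z_L + jZ_0·tanβl)/(Z_0 + jZ_L·tanβl) = 69.6 − j31.5 Ω
Γ_s = (Z_in − Z_s)/(Z_in + Z_s) = (-5.44 − j31.5)/(145 − j31.5), |Γ_s| = 0.216
VSWR = (1 + |Γ_s|)/(1 − |Γ_s|)

VSWR ≈ 1.55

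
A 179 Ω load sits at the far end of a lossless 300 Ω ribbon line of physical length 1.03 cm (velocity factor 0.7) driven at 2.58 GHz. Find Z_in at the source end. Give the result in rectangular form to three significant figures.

Z_in ≈ 266 + j144 Ω

λ = v/f = 0.7·c / 2.58 GHz = 0.0814 m
βl = 2π·l/λ = 2π × 0.127 = 45.6°
tan(βl) = tan(45.6°) = 1.02
Z_in = Z_0·(Z_L + jZ_0·tanβl)/(Z_0 + jZ_L·tanβl)
     = 300·(179 + j306)/(300 + j183)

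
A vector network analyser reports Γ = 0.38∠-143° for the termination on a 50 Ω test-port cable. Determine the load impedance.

Z_L = Z_0·(1 + Γ)/(1 − Γ) = 50·(0.697 − j0.229)/(1.3 + j0.229)

Z_L ≈ 24.4 − j13.1 Ω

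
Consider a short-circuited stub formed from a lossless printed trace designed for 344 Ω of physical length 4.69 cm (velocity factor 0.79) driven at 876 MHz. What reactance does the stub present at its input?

X_in ≈ 658 Ω (inductive)

λ = v/f = 0.79·c / 876 MHz = 0.271 m
βl = 2π·l/λ = 2π × 0.173 = 62.4°
tan(βl) = 1.91
For a short-circuited stub, Z_in = jZ_0·tan(βl)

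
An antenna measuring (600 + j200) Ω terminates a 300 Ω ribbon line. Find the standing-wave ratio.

VSWR ≈ 2.28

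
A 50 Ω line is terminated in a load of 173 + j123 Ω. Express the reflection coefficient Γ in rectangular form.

Γ = (Z_L − Z_0)/(Z_L + Z_0) = (123 + j123)/(223 + j123)

Γ ≈ 0.656 + j0.19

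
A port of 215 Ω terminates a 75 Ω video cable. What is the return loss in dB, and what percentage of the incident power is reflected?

RL ≈ 6.33 dB; 23.3% of incident power reflected

Γ = (215 − 75)/(215 + 75) = 0.483
RL = −20·log₁₀(0.483) = 6.33 dB
P_refl/P_inc = |Γ|² = 0.233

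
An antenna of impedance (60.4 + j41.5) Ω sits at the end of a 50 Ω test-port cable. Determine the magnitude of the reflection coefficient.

|Γ| ≈ 0.363

Γ = (Z_L − Z_0)/(Z_L + Z_0) = (10.4 + j41.5)/(110.4 + j41.5)
|Γ| = 42.8/118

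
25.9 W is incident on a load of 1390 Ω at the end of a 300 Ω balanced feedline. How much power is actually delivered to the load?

Γ = (1390 − 300)/(1390 + 300) = 0.645
|Γ|² = 0.416
P_refl = |Γ|²·P_inc = 10.8 W, P_del = (1 − |Γ|²)·P_inc = 15.1 W

P_delivered ≈ 15.1 W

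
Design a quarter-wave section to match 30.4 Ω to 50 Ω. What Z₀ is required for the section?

Z_qwt = √(Z_0·R_L) = √(50 × 30.4) = √1520

Z_qwt ≈ 39 Ω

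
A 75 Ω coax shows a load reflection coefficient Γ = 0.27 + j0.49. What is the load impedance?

Z_L ≈ 66.7 + j95.1 Ω

Z_L = Z_0·(1 + Γ)/(1 − Γ) = 75·(1.27 + j0.49)/(0.73 − j0.49)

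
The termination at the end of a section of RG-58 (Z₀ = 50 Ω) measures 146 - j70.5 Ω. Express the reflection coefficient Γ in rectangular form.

Γ ≈ 0.548 − j0.162

Γ = (Z_L − Z_0)/(Z_L + Z_0) = (96 − j70.5)/(196 − j70.5)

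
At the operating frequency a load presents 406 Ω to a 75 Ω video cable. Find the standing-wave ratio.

Γ = (406 − 75)/(406 + 75) = 0.688
VSWR = (1 + 0.688)/(1 − 0.688)

VSWR ≈ 5.41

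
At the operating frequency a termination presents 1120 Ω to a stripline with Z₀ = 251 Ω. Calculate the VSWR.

VSWR ≈ 4.46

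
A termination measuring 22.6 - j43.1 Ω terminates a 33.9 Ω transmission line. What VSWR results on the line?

Γ = (Z_L − Z_0)/(Z_L + Z_0) = (-11.3 − j43.1)/(56.5 − j43.1)
|Γ| = 44.6/71.1 = 0.627
VSWR = (1 + |Γ|)/(1 − |Γ|) = 1.63/0.373

VSWR ≈ 4.36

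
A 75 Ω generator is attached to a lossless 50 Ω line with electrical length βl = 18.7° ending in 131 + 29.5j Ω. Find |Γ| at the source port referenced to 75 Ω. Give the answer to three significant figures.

tan(βl) = 0.338
Z_in = Z_0·(Z_L + jZ_0·tanβl)/(Z_0 + jZ_L·tanβl) = 102 − j55.4 Ω
Γ_s = (Z_in − Z_s)/(Z_in + Z_s) = (27.3 − j55.4)/(177 − j55.4), |Γ_s| = 0.332

|Γ| ≈ 0.332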